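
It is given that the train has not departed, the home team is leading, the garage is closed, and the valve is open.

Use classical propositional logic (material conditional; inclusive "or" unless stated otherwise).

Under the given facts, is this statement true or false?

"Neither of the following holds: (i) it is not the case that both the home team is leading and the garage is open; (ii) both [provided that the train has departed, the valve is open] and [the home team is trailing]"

Let W = "the home team is leading" (T), K = "the garage is closed" (T), M = "the train has departed" (F), U = "the valve is open" (T).
This is (W ↑ ¬K) ↓ ((M → U) ∧ ¬W).

¬K = ¬T = F
W ↑ ¬K = T ↑ F = T
M → U = F → T = T
¬W = ¬T = F
(M → U) ∧ ¬W = T ∧ F = F
(W ↑ ¬K) ↓ ((M → U) ∧ ¬W) = T ↓ F = F

False.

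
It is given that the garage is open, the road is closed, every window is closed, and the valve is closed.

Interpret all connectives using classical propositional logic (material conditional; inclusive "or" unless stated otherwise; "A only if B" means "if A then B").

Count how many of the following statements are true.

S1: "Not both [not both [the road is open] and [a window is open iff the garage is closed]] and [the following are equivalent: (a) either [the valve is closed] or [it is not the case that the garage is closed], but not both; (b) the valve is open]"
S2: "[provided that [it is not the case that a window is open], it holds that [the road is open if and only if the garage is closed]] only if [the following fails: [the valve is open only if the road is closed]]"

Let W = "the road is closed" (True), H = "a window is open" (False), Q = "the garage is closed" (False), M = "the valve is open" (False).

S1: This is (not W nand (H iff Q)) nand ((not M xor not Q) iff M).

not W = not True = False
H iff Q = False iff False = True
not W nand (H iff Q) = False nand True = True
not M = not False = True
not Q = not False = True
not M xor not Q = True xor True = False
(not M xor not Q) iff M = False iff False = True
(not W nand (H iff Q)) nand ((not M xor not Q) iff M) = True nand True = False
Thus S1 is false.

S2: This is (not H -> (not W iff Q)) -> not (M -> W).

not H = not False = True
not W = not True = False
not W iff Q = False iff False = True
not H -> (not W iff Q) = True -> True = True
M -> W = False -> True = True
not (M -> W) = not True = False
(not H -> (not W iff Q)) -> not (M -> W) = True -> False = False
Hence S2 is false.

0 of the 2 statements are true (none).

0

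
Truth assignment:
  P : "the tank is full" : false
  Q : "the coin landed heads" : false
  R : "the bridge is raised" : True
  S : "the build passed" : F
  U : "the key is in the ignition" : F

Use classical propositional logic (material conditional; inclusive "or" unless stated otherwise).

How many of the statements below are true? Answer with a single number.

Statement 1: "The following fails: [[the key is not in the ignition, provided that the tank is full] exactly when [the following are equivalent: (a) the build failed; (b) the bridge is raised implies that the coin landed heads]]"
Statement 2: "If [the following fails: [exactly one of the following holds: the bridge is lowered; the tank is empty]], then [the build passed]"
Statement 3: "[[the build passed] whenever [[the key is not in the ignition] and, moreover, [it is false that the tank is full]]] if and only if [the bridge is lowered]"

Statement 1: In symbols: not ((P -> not U) iff (not S iff (R -> Q)))

not U = not False = True
P -> not U = False -> True = True
not S = not False = True
R -> Q = True -> False = False
not S iff (R -> Q) = True iff False = False
(P -> not U) iff (not S iff (R -> Q)) = True iff False = False
not ((P -> not U) iff (not S iff (R -> Q))) = not False = True
Hence Statement 1 is true.

Statement 2: Parsed as not (not R xor not P) -> S

not R = not True = False
not P = not False = True
not R xor not P = False xor True = True
not (not R xor not P) = not True = False
not (not R xor not P) -> S = False -> False = True
So Statement 2 is true.

Statement 3: This is ((not U and not P) -> S) iff not R.

not U = not False = True
not P = not False = True
not U and not P = True and True = True
(not U and not P) -> S = True -> False = False
not R = not True = False
((not U and not P) -> S) iff not R = False iff False = True
So Statement 3 is true.

True statements: 3 (Statement 1, Statement 2, Statement 3).

3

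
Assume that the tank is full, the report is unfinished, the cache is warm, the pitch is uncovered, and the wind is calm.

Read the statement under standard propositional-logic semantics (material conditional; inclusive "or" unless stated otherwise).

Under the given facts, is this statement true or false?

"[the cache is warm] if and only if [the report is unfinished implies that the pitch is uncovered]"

true

Let Q = "the cache is warm" (T), G = "the report is finished" (F), R = "the pitch is covered" (F).
This is Q ↔ (¬G → ¬R).

¬G = ¬F = T
¬R = ¬F = T
¬G → ¬R = T → T = T
Q ↔ (¬G → ¬R) = T ↔ T = T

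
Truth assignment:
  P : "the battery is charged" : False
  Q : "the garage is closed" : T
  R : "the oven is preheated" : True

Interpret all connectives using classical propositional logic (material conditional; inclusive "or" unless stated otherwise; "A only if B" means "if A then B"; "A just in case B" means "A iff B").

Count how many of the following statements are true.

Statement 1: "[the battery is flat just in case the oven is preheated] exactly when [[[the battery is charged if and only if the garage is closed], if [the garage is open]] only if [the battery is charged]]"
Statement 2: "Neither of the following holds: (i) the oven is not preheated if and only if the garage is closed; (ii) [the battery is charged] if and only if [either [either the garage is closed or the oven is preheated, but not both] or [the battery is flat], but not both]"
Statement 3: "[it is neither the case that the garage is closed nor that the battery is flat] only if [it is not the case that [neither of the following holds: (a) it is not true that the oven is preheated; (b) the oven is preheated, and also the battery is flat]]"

2

Statement 1: Formalization: (not P iff R) iff ((not Q -> (P iff Q)) -> P)

not P = not False = True
not P iff R = True iff True = True
not Q = not True = False
P iff Q = False iff True = False
not Q -> (P iff Q) = False -> False = True
(not Q -> (P iff Q)) -> P = True -> False = False
(not P iff R) iff ((not Q -> (P iff Q)) -> P) = True iff False = False
Thus Statement 1 is false.

Statement 2: This is (not R iff Q) nor (P iff ((Q xor R) xor not P)).

not R = not True = False
not R iff Q = False iff True = False
Q xor R = True xor True = False
not P = not False = True
(Q xor R) xor not P = False xor True = True
P iff ((Q xor R) xor not P) = False iff True = False
(not R iff Q) nor (P iff ((Q xor R) xor not P)) = False nor False = True
So Statement 2 is true.

Statement 3: In symbols: (Q nor not P) -> not (not R nor (R and not P))

not P = not False = True
Q nor not P = True nor True = False
not R = not True = False
not P = not False = True
R and not P = True and True = True
not R nor (R and not P) = False nor True = False
not (not R nor (R and not P)) = not False = True
(Q nor not P) -> not (not R nor (R and not P)) = False -> True = True
So Statement 3 is true.

True statements: 2 (Statement 2, Statement 3).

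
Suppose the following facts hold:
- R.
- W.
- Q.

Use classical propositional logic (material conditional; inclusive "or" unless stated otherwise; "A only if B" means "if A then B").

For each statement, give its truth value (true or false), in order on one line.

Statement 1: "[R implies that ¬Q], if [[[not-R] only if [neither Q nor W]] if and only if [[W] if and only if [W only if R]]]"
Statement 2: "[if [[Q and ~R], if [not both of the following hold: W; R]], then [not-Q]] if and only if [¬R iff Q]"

Statement 1 False, Statement 2 True

Statement 1: Parsed as ((not R -> (Q nor W)) iff (W iff (W -> R))) -> (R -> not Q)

not R = not True = False
Q nor W = True nor True = False
not R -> (Q nor W) = False -> False = True
W -> R = True -> True = True
W iff (W -> R) = True iff True = True
(not R -> (Q nor W)) iff (W iff (W -> R)) = True iff True = True
not Q = not True = False
R -> not Q = True -> False = False
((not R -> (Q nor W)) iff (W iff (W -> R))) -> (R -> not Q) = True -> False = False
So Statement 1 is false.

Statement 2: In symbols: (((W nand R) -> (Q and not R)) -> not Q) iff (not R iff Q)

W nand R = True nand True = False
not R = not True = False
Q and not R = True and False = False
(W nand R) -> (Q and not R) = False -> False = True
not Q = not True = False
((W nand R) -> (Q and not R)) -> not Q = True -> False = False
not R = not True = False
not R iff Q = False iff True = False
(((W nand R) -> (Q and not R)) -> not Q) iff (not R iff Q) = False iff False = True
So Statement 2 is true.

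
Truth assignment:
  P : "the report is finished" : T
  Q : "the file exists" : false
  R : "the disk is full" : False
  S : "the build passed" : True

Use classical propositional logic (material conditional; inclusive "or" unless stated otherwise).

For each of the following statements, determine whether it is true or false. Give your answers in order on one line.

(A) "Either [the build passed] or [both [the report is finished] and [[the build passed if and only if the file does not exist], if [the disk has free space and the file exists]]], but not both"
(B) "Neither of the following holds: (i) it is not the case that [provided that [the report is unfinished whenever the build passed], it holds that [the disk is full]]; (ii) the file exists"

(A) F / (B) T

(A): This is S ⊕ (P ∧ ((¬R ∧ Q) → (S ↔ ¬Q))).

¬R = ¬F = T
¬R ∧ Q = T ∧ F = F
¬Q = ¬F = T
S ↔ ¬Q = T ↔ T = T
(¬R ∧ Q) → (S ↔ ¬Q) = F → T = T
P ∧ ((¬R ∧ Q) → (S ↔ ¬Q)) = T ∧ T = T
S ⊕ (P ∧ ((¬R ∧ Q) → (S ↔ ¬Q))) = T ⊕ T = F
Hence (A) is false.

(B): Parsed as ¬((S → ¬P) → R) ↓ Q

¬P = ¬T = F
S → ¬P = T → F = F
(S → ¬P) → R = F → F = T
¬((S → ¬P) → R) = ¬T = F
¬((S → ¬P) → R) ↓ Q = F ↓ F = T
Thus (B) is true.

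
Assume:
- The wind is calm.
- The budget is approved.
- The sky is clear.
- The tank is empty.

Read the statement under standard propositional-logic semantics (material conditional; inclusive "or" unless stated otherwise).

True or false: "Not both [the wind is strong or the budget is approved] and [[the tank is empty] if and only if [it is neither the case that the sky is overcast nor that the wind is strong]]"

Let P = "the wind is strong" (False), Q = "the budget is approved" (True), S = "the tank is full" (False), R = "the sky is overcast" (False).
This is (P or Q) nand (not S iff (R nor P)).

P or Q = False or True = True
not S = not False = True
R nor P = False nor False = True
not S iff (R nor P) = True iff True = True
(P or Q) nand (not S iff (R nor P)) = True nand True = False

False.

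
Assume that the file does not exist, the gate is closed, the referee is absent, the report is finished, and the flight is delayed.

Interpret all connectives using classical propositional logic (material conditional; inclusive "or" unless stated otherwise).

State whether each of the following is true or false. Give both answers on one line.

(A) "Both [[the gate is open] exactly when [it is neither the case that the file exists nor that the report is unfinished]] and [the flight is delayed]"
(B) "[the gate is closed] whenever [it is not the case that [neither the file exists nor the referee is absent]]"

(A) F / (B) T

Let Q = "the gate is open" (F), P = "the file exists" (F), S = "the report is finished" (T), U = "the flight is delayed" (T), R = "the referee is present" (F).

(A): In symbols: (Q ↔ (P ↓ ¬S)) ∧ U

¬S = ¬T = F
P ↓ ¬S = F ↓ F = T
Q ↔ (P ↓ ¬S) = F ↔ T = F
(Q ↔ (P ↓ ¬S)) ∧ U = F ∧ T = F
Thus (A) is false.

(B): Formalization: ¬(P ↓ ¬R) → ¬Q

¬R = ¬F = T
P ↓ ¬R = F ↓ T = F
¬(P ↓ ¬R) = ¬F = T
¬Q = ¬F = T
¬(P ↓ ¬R) → ¬Q = T → T = T
Hence (B) is true.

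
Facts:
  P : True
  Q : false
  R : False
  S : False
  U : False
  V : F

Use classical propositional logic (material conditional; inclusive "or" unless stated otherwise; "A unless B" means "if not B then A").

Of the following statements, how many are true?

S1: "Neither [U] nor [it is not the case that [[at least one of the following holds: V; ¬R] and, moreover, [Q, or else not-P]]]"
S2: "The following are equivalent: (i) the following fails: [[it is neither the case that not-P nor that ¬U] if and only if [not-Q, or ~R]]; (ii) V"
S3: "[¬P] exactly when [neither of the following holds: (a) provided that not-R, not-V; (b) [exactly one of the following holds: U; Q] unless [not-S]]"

1

S1: Parsed as U ↓ ¬((V ∨ ¬R) ∧ (Q ∨ ¬P))

¬R = ¬F = T
V ∨ ¬R = F ∨ T = T
¬P = ¬T = F
Q ∨ ¬P = F ∨ F = F
(V ∨ ¬R) ∧ (Q ∨ ¬P) = T ∧ F = F
¬((V ∨ ¬R) ∧ (Q ∨ ¬P)) = ¬F = T
U ↓ ¬((V ∨ ¬R) ∧ (Q ∨ ¬P)) = F ↓ T = F
Hence S1 is false.

S2: In symbols: ¬((¬P ↓ ¬U) ↔ (¬Q ∨ ¬R)) ↔ V

¬P = ¬T = F
¬U = ¬F = T
¬P ↓ ¬U = F ↓ T = F
¬Q = ¬F = T
¬R = ¬F = T
¬Q ∨ ¬R = T ∨ T = T
(¬P ↓ ¬U) ↔ (¬Q ∨ ¬R) = F ↔ T = F
¬((¬P ↓ ¬U) ↔ (¬Q ∨ ¬R)) = ¬F = T
¬((¬P ↓ ¬U) ↔ (¬Q ∨ ¬R)) ↔ V = T ↔ F = F
So S2 is false.

S3: In symbols: ¬P ↔ ((¬R → ¬V) ↓ ((U ⊕ Q) ∨ ¬S))

¬P = ¬T = F
¬R = ¬F = T
¬V = ¬F = T
¬R → ¬V = T → T = T
U ⊕ Q = F ⊕ F = F
¬S = ¬F = T
(U ⊕ Q) ∨ ¬S = F ∨ T = T
(¬R → ¬V) ↓ ((U ⊕ Q) ∨ ¬S) = T ↓ T = F
¬P ↔ ((¬R → ¬V) ↓ ((U ⊕ Q) ∨ ¬S)) = F ↔ F = T
Hence S3 is true.

1 of the 3 statements is true (S3).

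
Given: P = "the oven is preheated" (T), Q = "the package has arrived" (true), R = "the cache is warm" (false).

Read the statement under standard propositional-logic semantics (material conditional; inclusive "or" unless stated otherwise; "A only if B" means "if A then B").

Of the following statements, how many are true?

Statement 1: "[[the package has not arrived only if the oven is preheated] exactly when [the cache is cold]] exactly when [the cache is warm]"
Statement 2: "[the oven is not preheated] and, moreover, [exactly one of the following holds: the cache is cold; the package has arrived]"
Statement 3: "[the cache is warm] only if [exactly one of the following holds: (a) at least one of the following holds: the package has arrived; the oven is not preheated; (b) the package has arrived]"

Statement 1: Formalization: ((not Q -> P) iff not R) iff R

not Q = not True = False
not Q -> P = False -> True = True
not R = not False = True
(not Q -> P) iff not R = True iff True = True
((not Q -> P) iff not R) iff R = True iff False = False
Thus Statement 1 is false.

Statement 2: Parsed as not P and (not R xor Q)

not P = not True = False
not R = not False = True
not R xor Q = True xor True = False
not P and (not R xor Q) = False and False = False
Thus Statement 2 is false.

Statement 3: In symbols: R -> ((Q or not P) xor Q)

not P = not True = False
Q or not P = True or False = True
(Q or not P) xor Q = True xor True = False
R -> ((Q or not P) xor Q) = False -> False = True
So Statement 3 is true.

Count: 1.

1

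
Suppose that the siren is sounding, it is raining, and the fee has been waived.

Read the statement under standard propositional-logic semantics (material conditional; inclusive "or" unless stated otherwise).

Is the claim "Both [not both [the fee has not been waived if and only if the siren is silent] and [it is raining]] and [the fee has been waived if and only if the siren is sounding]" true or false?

Let R = "the fee has been waived" (T), P = "the siren is sounding" (T), Q = "it is raining" (T).
This is ((~R <-> ~P) nand Q) & (R <-> P).

~R = ~T = F
~P = ~T = F
~R <-> ~P = F <-> F = T
(~R <-> ~P) nand Q = T nand T = F
R <-> P = T <-> T = T
((~R <-> ~P) nand Q) & (R <-> P) = F & T = F

false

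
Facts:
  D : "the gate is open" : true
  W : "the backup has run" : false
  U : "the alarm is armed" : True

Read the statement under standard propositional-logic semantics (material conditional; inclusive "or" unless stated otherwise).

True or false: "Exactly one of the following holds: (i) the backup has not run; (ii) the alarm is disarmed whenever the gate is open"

In symbols: not W xor (D -> not U)

not W = not False = True
not U = not True = False
D -> not U = True -> False = False
not W xor (D -> not U) = True xor False = True

True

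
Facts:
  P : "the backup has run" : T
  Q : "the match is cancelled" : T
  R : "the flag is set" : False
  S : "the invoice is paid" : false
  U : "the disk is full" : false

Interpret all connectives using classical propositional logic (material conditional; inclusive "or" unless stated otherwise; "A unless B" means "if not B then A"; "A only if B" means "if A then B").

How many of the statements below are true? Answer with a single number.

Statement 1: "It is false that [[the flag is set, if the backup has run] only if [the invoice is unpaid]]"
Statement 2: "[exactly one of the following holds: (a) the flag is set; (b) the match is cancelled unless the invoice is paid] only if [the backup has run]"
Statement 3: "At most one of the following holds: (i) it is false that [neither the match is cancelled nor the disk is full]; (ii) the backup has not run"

Statement 1: This is ¬((P → R) → ¬S).

P → R = T → F = F
¬S = ¬F = T
(P → R) → ¬S = F → T = T
¬((P → R) → ¬S) = ¬T = F
Hence Statement 1 is false.

Statement 2: Formalization: (R ⊕ (Q ∨ S)) → P

Q ∨ S = T ∨ F = T
R ⊕ (Q ∨ S) = F ⊕ T = T
(R ⊕ (Q ∨ S)) → P = T → T = T
Thus Statement 2 is true.

Statement 3: Formalization: ¬(Q ↓ U) ↑ ¬P

Q ↓ U = T ↓ F = F
¬(Q ↓ U) = ¬F = T
¬P = ¬T = F
¬(Q ↓ U) ↑ ¬P = T ↑ F = T
Hence Statement 3 is true.

True statements: 2.

2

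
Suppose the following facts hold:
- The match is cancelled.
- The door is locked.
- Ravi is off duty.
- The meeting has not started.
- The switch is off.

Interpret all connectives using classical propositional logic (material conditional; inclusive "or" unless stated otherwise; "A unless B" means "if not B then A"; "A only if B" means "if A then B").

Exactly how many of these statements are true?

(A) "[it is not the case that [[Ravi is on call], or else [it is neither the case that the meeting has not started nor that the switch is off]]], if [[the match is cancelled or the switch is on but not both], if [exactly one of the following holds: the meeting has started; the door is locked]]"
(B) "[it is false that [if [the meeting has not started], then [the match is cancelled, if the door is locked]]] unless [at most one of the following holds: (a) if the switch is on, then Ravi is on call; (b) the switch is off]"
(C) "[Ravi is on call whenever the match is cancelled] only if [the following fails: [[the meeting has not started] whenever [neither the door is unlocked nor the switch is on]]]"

Let S = "the meeting has started" (False), Q = "the door is locked" (True), P = "the match is cancelled" (True), U = "the switch is on" (False), R = "Ravi is on call" (False).

(A): In symbols: ((S xor Q) -> (P xor U)) -> not (R or (not S nor not U))

S xor Q = False xor True = True
P xor U = True xor False = True
(S xor Q) -> (P xor U) = True -> True = True
not S = not False = True
not U = not False = True
not S nor not U = True nor True = False
R or (not S nor not U) = False or False = False
not (R or (not S nor not U)) = not False = True
((S xor Q) -> (P xor U)) -> not (R or (not S nor not U)) = True -> True = True
Hence (A) is true.

(B): In symbols: not (not S -> (Q -> P)) or ((U -> R) nand not U)

not S = not False = True
Q -> P = True -> True = True
not S -> (Q -> P) = True -> True = True
not (not S -> (Q -> P)) = not True = False
U -> R = False -> False = True
not U = not False = True
(U -> R) nand not U = True nand True = False
not (not S -> (Q -> P)) or ((U -> R) nand not U) = False or False = False
Hence (B) is false.

(C): Parsed as (P -> R) -> not ((not Q nor U) -> not S)

P -> R = True -> False = False
not Q = not True = False
not Q nor U = False nor False = True
not S = not False = True
(not Q nor U) -> not S = True -> True = True
not ((not Q nor U) -> not S) = not True = False
(P -> R) -> not ((not Q nor U) -> not S) = False -> False = True
Thus (C) is true.

True statements: 2 ((A), (C)).

2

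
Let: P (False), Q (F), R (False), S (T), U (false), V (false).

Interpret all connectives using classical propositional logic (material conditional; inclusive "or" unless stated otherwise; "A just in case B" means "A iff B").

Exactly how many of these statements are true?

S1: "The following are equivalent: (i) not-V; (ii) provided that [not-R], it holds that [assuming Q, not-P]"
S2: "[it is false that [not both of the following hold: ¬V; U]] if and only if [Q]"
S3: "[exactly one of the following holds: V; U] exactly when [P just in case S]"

S1: This is not V iff (not R -> (Q -> not P)).

not V = not False = True
not R = not False = True
not P = not False = True
Q -> not P = False -> True = True
not R -> (Q -> not P) = True -> True = True
not V iff (not R -> (Q -> not P)) = True iff True = True
Hence S1 is true.

S2: Parsed as not (not V nand U) iff Q

not V = not False = True
not V nand U = True nand False = True
not (not V nand U) = not True = False
not (not V nand U) iff Q = False iff False = True
Thus S2 is true.

S3: Formalization: (V xor U) iff (P iff S)

V xor U = False xor False = False
P iff S = False iff True = False
(V xor U) iff (P iff S) = False iff False = True
Hence S3 is true.

True statements: 3 (S1, S2, S3).

3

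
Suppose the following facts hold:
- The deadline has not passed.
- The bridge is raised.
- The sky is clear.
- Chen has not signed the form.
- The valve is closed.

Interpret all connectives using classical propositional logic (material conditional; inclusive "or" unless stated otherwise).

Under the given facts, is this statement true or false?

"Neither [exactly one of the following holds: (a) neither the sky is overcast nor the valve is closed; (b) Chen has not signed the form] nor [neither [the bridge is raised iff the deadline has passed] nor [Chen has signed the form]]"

false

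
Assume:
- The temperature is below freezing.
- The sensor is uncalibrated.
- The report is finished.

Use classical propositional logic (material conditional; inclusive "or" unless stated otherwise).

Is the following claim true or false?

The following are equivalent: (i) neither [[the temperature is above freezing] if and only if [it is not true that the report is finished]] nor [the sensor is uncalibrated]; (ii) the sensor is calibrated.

Let U = "the temperature is below freezing" (T), K = "the report is finished" (T), P = "the sensor is calibrated" (F).
Formalization: ((¬U ↔ ¬K) ↓ ¬P) ↔ P

¬U = ¬T = F
¬K = ¬T = F
¬U ↔ ¬K = F ↔ F = T
¬P = ¬F = T
(¬U ↔ ¬K) ↓ ¬P = T ↓ T = F
((¬U ↔ ¬K) ↓ ¬P) ↔ P = F ↔ F = T

true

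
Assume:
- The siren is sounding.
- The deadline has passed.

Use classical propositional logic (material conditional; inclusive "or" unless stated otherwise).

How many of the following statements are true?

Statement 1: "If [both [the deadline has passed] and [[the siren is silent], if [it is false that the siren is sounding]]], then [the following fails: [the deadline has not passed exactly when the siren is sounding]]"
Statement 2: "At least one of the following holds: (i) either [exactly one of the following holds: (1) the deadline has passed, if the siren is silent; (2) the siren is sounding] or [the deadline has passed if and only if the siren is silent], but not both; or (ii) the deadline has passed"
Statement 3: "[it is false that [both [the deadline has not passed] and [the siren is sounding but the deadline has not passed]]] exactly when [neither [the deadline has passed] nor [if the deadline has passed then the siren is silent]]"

2

Let Q = "the deadline has passed" (T), P = "the siren is sounding" (T).

Statement 1: Formalization: (Q & (~P -> ~P)) -> ~(~Q <-> P)

~P = ~T = F
~P = ~T = F
~P -> ~P = F -> F = T
Q & (~P -> ~P) = T & T = T
~Q = ~T = F
~Q <-> P = F <-> T = F
~(~Q <-> P) = ~F = T
(Q & (~P -> ~P)) -> ~(~Q <-> P) = T -> T = T
Hence Statement 1 is true.

Statement 2: In symbols: (((~P -> Q) xor P) xor (Q <-> ~P)) | Q

~P = ~T = F
~P -> Q = F -> T = T
(~P -> Q) xor P = T xor T = F
~P = ~T = F
Q <-> ~P = T <-> F = F
((~P -> Q) xor P) xor (Q <-> ~P) = F xor F = F
(((~P -> Q) xor P) xor (Q <-> ~P)) | Q = F | T = T
So Statement 2 is true.

Statement 3: In symbols: ~(~Q & (P & ~Q)) <-> (Q nor (Q -> ~P))

~Q = ~T = F
~Q = ~T = F
P & ~Q = T & F = F
~Q & (P & ~Q) = F & F = F
~(~Q & (P & ~Q)) = ~F = T
~P = ~T = F
Q -> ~P = T -> F = F
Q nor (Q -> ~P) = T nor F = F
~(~Q & (P & ~Q)) <-> (Q nor (Q -> ~P)) = T <-> F = F
Thus Statement 3 is false.

True statements: 2 (Statement 1, Statement 2).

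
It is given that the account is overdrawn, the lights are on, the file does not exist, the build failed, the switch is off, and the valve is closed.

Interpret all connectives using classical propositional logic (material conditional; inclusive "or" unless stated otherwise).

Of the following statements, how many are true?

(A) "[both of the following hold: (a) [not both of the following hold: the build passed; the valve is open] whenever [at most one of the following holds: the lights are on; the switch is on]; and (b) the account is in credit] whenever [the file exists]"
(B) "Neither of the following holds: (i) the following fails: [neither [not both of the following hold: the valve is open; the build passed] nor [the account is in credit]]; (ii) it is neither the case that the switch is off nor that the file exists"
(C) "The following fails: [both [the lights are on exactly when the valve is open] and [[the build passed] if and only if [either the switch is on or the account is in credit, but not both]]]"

2

Let L = "the file exists" (False), N = "the lights are on" (True), S = "the switch is on" (False), Q = "the build passed" (False), W = "the valve is open" (False), R = "the account is overdrawn" (True).

(A): In symbols: L -> (((N nand S) -> (Q nand W)) and not R)

N nand S = True nand False = True
Q nand W = False nand False = True
(N nand S) -> (Q nand W) = True -> True = True
not R = not True = False
((N nand S) -> (Q nand W)) and not R = True and False = False
L -> (((N nand S) -> (Q nand W)) and not R) = False -> False = True
So (A) is true.

(B): Formalization: not ((W nand Q) nor not R) nor (not S nor L)

W nand Q = False nand False = True
not R = not True = False
(W nand Q) nor not R = True nor False = False
not ((W nand Q) nor not R) = not False = True
not S = not False = True
not S nor L = True nor False = False
not ((W nand Q) nor not R) nor (not S nor L) = True nor False = False
Thus (B) is false.

(C): This is not ((N iff W) and (Q iff (S xor not R))).

N iff W = True iff False = False
not R = not True = False
S xor not R = False xor False = False
Q iff (S xor not R) = False iff False = True
(N iff W) and (Q iff (S xor not R)) = False and True = False
not ((N iff W) and (Q iff (S xor not R))) = not False = True
Thus (C) is true.

Count: 2.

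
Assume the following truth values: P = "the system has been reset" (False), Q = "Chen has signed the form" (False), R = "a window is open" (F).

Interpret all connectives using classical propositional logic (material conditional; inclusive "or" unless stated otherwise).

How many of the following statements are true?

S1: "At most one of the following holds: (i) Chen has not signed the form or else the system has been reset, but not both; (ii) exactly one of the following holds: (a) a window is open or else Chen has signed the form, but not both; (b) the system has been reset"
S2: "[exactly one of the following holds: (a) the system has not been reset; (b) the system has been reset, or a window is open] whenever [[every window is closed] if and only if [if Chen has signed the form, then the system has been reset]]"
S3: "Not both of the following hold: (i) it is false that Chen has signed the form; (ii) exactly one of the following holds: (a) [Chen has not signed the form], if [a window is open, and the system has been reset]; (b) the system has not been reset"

3

S1: Parsed as (~Q xor P) nand ((R xor Q) xor P)

~Q = ~F = T
~Q xor P = T xor F = T
R xor Q = F xor F = F
(R xor Q) xor P = F xor F = F
(~Q xor P) nand ((R xor Q) xor P) = T nand F = T
Thus S1 is true.

S2: In symbols: (~R <-> (Q -> P)) -> (~P xor (P | R))

~R = ~F = T
Q -> P = F -> F = T
~R <-> (Q -> P) = T <-> T = T
~P = ~F = T
P | R = F | F = F
~P xor (P | R) = T xor F = T
(~R <-> (Q -> P)) -> (~P xor (P | R)) = T -> T = T
So S2 is true.

S3: Parsed as ~Q nand (((R & P) -> ~Q) xor ~P)

~Q = ~F = T
R & P = F & F = F
~Q = ~F = T
(R & P) -> ~Q = F -> T = T
~P = ~F = T
((R & P) -> ~Q) xor ~P = T xor T = F
~Q nand (((R & P) -> ~Q) xor ~P) = T nand F = T
So S3 is true.

3 of the 3 statements are true (S1, S2, S3).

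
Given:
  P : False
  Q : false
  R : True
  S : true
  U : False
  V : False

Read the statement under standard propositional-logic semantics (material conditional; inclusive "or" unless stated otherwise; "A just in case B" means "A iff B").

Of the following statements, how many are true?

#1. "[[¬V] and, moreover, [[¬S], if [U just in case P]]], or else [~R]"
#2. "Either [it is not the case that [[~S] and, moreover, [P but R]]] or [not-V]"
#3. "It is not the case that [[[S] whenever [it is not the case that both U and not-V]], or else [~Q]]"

#1: Parsed as (¬V ∧ ((U ↔ P) → ¬S)) ∨ ¬R

¬V = ¬F = T
U ↔ P = F ↔ F = T
¬S = ¬T = F
(U ↔ P) → ¬S = T → F = F
¬V ∧ ((U ↔ P) → ¬S) = T ∧ F = F
¬R = ¬T = F
(¬V ∧ ((U ↔ P) → ¬S)) ∨ ¬R = F ∨ F = F
Hence #1 is false.

#2: In symbols: ¬(¬S ∧ (P ∧ R)) ∨ ¬V

¬S = ¬T = F
P ∧ R = F ∧ T = F
¬S ∧ (P ∧ R) = F ∧ F = F
¬(¬S ∧ (P ∧ R)) = ¬F = T
¬V = ¬F = T
¬(¬S ∧ (P ∧ R)) ∨ ¬V = T ∨ T = T
Hence #2 is true.

#3: Formalization: ¬(((U ↑ ¬V) → S) ∨ ¬Q)

¬V = ¬F = T
U ↑ ¬V = F ↑ T = T
(U ↑ ¬V) → S = T → T = T
¬Q = ¬F = T
((U ↑ ¬V) → S) ∨ ¬Q = T ∨ T = T
¬(((U ↑ ¬V) → S) ∨ ¬Q) = ¬T = F
So #3 is false.

Count: 1.

1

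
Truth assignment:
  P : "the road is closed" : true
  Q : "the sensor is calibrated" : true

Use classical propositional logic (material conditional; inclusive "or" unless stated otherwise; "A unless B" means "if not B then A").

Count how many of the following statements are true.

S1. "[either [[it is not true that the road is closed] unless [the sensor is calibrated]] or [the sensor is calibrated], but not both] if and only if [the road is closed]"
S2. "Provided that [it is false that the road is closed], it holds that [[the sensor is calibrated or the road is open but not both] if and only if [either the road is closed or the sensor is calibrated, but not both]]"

1

S1: This is ((¬P ∨ Q) ⊕ Q) ↔ P.

¬P = ¬T = F
¬P ∨ Q = F ∨ T = T
(¬P ∨ Q) ⊕ Q = T ⊕ T = F
((¬P ∨ Q) ⊕ Q) ↔ P = F ↔ T = F
Hence S1 is false.

S2: This is ¬P → ((Q ⊕ ¬P) ↔ (P ⊕ Q)).

¬P = ¬T = F
¬P = ¬T = F
Q ⊕ ¬P = T ⊕ F = T
P ⊕ Q = T ⊕ T = F
(Q ⊕ ¬P) ↔ (P ⊕ Q) = T ↔ F = F
¬P → ((Q ⊕ ¬P) ↔ (P ⊕ Q)) = F → F = T
Thus S2 is true.

True statements: 1.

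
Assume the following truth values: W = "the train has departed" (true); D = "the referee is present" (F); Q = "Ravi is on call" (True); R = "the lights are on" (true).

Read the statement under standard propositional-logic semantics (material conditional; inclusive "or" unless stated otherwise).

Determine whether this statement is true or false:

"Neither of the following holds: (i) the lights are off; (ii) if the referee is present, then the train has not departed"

False

Values: R=True, D=False, W=True.
In symbols: not R nor (D -> not W)

not R = not True = False
not W = not True = False
D -> not W = False -> False = True
not R nor (D -> not W) = False nor True = False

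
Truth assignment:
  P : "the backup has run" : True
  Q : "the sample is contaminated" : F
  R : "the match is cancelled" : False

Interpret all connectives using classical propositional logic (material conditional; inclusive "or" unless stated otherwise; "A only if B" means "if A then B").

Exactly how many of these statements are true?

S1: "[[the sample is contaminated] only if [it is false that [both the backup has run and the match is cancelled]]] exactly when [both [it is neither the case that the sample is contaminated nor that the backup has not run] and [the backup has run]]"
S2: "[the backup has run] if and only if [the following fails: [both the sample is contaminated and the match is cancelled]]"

2

S1: Formalization: (Q -> not (P and R)) iff ((Q nor not P) and P)

P and R = True and False = False
not (P and R) = not False = True
Q -> not (P and R) = False -> True = True
not P = not True = False
Q nor not P = False nor False = True
(Q nor not P) and P = True and True = True
(Q -> not (P and R)) iff ((Q nor not P) and P) = True iff True = True
Hence S1 is true.

S2: Formalization: P iff not (Q and R)

Q and R = False and False = False
not (Q and R) = not False = True
P iff not (Q and R) = True iff True = True
Hence S2 is true.

Count: 2.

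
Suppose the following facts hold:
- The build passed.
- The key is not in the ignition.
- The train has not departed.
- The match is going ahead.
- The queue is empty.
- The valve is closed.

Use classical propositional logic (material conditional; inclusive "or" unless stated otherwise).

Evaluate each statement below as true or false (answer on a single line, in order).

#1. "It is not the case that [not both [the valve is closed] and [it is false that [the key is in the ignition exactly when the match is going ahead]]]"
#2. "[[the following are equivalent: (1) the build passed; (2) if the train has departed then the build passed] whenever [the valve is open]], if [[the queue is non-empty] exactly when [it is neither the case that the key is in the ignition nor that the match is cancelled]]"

#1 T; #2 T

Let M = "the valve is open" (F), U = "the key is in the ignition" (F), N = "the match is cancelled" (F), H = "the queue is empty" (T), R = "the build passed" (T), G = "the train has departed" (F).

#1: In symbols: ¬(¬M ↑ ¬(U ↔ ¬N))

¬M = ¬F = T
¬N = ¬F = T
U ↔ ¬N = F ↔ T = F
¬(U ↔ ¬N) = ¬F = T
¬M ↑ ¬(U ↔ ¬N) = T ↑ T = F
¬(¬M ↑ ¬(U ↔ ¬N)) = ¬F = T
So #1 is true.

#2: Formalization: (¬H ↔ (U ↓ N)) → (M → (R ↔ (G → R)))

¬H = ¬T = F
U ↓ N = F ↓ F = T
¬H ↔ (U ↓ N) = F ↔ T = F
G → R = F → T = T
R ↔ (G → R) = T ↔ T = T
M → (R ↔ (G → R)) = F → T = T
(¬H ↔ (U ↓ N)) → (M → (R ↔ (G → R))) = F → T = T
So #2 is true.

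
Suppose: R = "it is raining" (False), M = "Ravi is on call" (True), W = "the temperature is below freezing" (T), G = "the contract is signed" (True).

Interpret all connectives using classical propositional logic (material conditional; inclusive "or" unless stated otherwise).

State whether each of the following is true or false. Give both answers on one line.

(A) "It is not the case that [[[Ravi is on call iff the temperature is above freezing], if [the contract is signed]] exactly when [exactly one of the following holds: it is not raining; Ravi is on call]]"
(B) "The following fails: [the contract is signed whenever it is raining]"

(A): This is not ((G -> (M iff not W)) iff (not R xor M)).

not W = not True = False
M iff not W = True iff False = False
G -> (M iff not W) = True -> False = False
not R = not False = True
not R xor M = True xor True = False
(G -> (M iff not W)) iff (not R xor M) = False iff False = True
not ((G -> (M iff not W)) iff (not R xor M)) = not True = False
Thus (A) is false.

(B): Formalization: not (R -> G)

R -> G = False -> True = True
not (R -> G) = not True = False
Hence (B) is false.

(A) false; (B) false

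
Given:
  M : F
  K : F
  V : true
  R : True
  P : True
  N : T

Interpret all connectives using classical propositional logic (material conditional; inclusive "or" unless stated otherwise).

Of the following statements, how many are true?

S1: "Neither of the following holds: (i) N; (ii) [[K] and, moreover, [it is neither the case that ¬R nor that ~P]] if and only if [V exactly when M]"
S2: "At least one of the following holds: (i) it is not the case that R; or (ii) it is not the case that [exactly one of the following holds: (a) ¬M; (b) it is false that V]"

S1: This is N nor ((K and (not R nor not P)) iff (V iff M)).

not R = not True = False
not P = not True = False
not R nor not P = False nor False = True
K and (not R nor not P) = False and True = False
V iff M = True iff False = False
(K and (not R nor not P)) iff (V iff M) = False iff False = True
N nor ((K and (not R nor not P)) iff (V iff M)) = True nor True = False
Thus S1 is false.

S2: Formalization: not R or not (not M xor not V)

not R = not True = False
not M = not False = True
not V = not True = False
not M xor not V = True xor False = True
not (not M xor not V) = not True = False
not R or not (not M xor not V) = False or False = False
So S2 is false.

Count: 0.

0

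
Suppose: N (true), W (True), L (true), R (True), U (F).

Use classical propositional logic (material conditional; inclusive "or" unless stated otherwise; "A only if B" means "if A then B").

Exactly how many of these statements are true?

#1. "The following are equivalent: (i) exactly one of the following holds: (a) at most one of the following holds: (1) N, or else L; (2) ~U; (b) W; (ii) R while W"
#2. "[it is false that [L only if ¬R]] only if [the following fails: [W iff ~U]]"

#1: In symbols: (((N or L) nand not U) xor W) iff (R and W)

N or L = True or True = True
not U = not False = True
(N or L) nand not U = True nand True = False
((N or L) nand not U) xor W = False xor True = True
R and W = True and True = True
(((N or L) nand not U) xor W) iff (R and W) = True iff True = True
So #1 is true.

#2: Parsed as not (L -> not R) -> not (W iff not U)

not R = not True = False
L -> not R = True -> False = False
not (L -> not R) = not False = True
not U = not False = True
W iff not U = True iff True = True
not (W iff not U) = not True = False
not (L -> not R) -> not (W iff not U) = True -> False = False
Hence #2 is false.

True statements: 1 (#1).

1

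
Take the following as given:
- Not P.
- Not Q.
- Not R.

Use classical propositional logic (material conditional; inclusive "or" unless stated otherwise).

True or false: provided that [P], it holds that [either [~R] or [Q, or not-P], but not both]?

Parsed as P → (¬R ⊕ (Q ∨ ¬P))

¬R = ¬F = T
¬P = ¬F = T
Q ∨ ¬P = F ∨ T = T
¬R ⊕ (Q ∨ ¬P) = T ⊕ T = F
P → (¬R ⊕ (Q ∨ ¬P)) = F → F = T

true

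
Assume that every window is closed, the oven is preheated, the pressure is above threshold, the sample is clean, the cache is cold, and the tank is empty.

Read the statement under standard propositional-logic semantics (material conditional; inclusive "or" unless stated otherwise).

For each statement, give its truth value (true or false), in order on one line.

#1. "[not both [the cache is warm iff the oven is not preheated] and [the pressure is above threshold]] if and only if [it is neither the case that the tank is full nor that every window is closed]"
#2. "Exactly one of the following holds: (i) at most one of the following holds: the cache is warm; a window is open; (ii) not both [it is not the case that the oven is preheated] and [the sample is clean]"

Let U = "the cache is warm" (False), Q = "the oven is preheated" (True), R = "the pressure is above threshold" (True), V = "the tank is full" (False), P = "a window is open" (False), S = "the sample is contaminated" (False).

#1: In symbols: ((U iff not Q) nand R) iff (V nor not P)

not Q = not True = False
U iff not Q = False iff False = True
(U iff not Q) nand R = True nand True = False
not P = not False = True
V nor not P = False nor True = False
((U iff not Q) nand R) iff (V nor not P) = False iff False = True
So #1 is true.

#2: In symbols: (U nand P) xor (not Q nand not S)

U nand P = False nand False = True
not Q = not True = False
not S = not False = True
not Q nand not S = False nand True = True
(U nand P) xor (not Q nand not S) = True xor True = False
Thus #2 is false.

#1 true / #2 false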